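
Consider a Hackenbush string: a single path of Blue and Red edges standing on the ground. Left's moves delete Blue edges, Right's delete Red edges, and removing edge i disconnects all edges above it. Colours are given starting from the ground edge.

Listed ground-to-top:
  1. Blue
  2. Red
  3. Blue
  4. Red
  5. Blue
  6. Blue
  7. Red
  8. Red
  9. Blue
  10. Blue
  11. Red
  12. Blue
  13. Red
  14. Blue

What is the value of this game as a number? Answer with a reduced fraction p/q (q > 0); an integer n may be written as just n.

1 of 14 · B · max L 0 · min R +∞ gives 1
2 of 14 · BR · max L 0 · min R 1 gives 1/2
3 of 14 · BRB · max L 1/2 · min R 1 gives 3/4
4 of 14 · BRBR · max L 1/2 · min R 3/4 gives 5/8
5 of 14 · BRBRB · max L 5/8 · min R 3/4 gives 11/16
6 of 14 · BRBRBB · max L 11/16 · min R 3/4 gives 23/32
7 of 14 · BRBRBBR · max L 11/16 · min R 23/32 gives 45/64
8 of 14 · BRBRBBRR · max L 11/16 · min R 45/64 gives 89/128
9 of 14 · BRBRBBRRB · max L 89/128 · min R 45/64 gives 179/256
10 of 14 · BRBRBBRRBB · max L 179/256 · min R 45/64 gives 359/512
11 of 14 · BRBRBBRRBBR · max L 179/256 · min R 359/512 gives 717/1024
12 of 14 · BRBRBBRRBBRB · max L 717/1024 · min R 359/512 gives 1435/2048
13 of 14 · BRBRBBRRBBRBR · max L 717/1024 · min R 1435/2048 gives 2869/4096
14 of 14 · BRBRBBRRBBRBRB · max L 2869/4096 · min R 1435/2048 gives 5739/8192

5739/8192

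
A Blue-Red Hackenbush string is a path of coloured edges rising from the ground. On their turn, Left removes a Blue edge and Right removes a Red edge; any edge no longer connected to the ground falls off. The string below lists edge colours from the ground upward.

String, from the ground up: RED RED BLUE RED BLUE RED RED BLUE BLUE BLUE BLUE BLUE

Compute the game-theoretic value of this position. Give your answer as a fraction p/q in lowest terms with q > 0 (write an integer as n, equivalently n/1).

Build v(s[:k]) for k = 1..12, string s = RED RED BLUE RED BLUE RED RED BLUE BLUE BLUE BLUE BLUE.
1 of 12 · R · max L −∞ · min R 0 — -1
2 of 12 · RR · max L −∞ · min R -1 — -2
3 of 12 · RRB · max L -2 · min R -1 — -3/2
4 of 12 · RRBR · max L -2 · min R -3/2 — -7/4
5 of 12 · RRBRB · max L -7/4 · min R -3/2 — -13/8
6 of 12 · RRBRBR · max L -7/4 · min R -13/8 — -27/16
7 of 12 · RRBRBRR · max L -7/4 · min R -27/16 — -55/32
8 of 12 · RRBRBRRB · max L -55/32 · min R -27/16 — -109/64
9 of 12 · RRBRBRRBB · max L -109/64 · min R -27/16 — -217/128
10 of 12 · RRBRBRRBBB · max L -217/128 · min R -27/16 — -433/256
11 of 12 · RRBRBRRBBBB · max L -433/256 · min R -27/16 — -865/512
12 of 12 · RRBRBRRBBBBB · max L -865/512 · min R -27/16 — -1729/1024

-1729/1024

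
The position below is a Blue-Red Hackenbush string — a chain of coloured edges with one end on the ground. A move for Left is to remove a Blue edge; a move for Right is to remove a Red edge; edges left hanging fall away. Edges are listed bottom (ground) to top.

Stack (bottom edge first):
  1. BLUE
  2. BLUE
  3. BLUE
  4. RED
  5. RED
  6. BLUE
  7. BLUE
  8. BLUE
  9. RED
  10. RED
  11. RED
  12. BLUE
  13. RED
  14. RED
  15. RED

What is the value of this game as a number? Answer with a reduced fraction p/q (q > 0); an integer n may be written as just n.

10001/4096

v(B) = { 0 | none } = 1
v(BB) = { 0; 1 | none } = 2
v(BBB) = { 0; 1; 2 | none } = 3
v(BBBR) = { 0; 1; 2 | 3 } = 5/2
v(BBBRR) = { 0; 1; 2 | 5/2; 3 } = 9/4
v(BBBRRB) = { 0; 1; 2; 9/4 | 5/2; 3 } = 19/8
v(BBBRRBB) = { 0; 1; 2; 9/4; 19/8 | 5/2; 3 } = 39/16
v(BBBRRBBB) = { 0; 1; 2; 9/4; 19/8; 39/16 | 5/2; 3 } = 79/32
v(BBBRRBBBR) = { 0; 1; 2; 9/4; 19/8; 39/16 | 79/32; 5/2; 3 } = 157/64
v(BBBRRBBBRR) = { 0; 1; 2; 9/4; 19/8; 39/16 | 157/64; 79/32; 5/2; 3 } = 313/128
v(BBBRRBBBRRR) = { 0; 1; 2; 9/4; 19/8; 39/16 | 313/128; 157/64; 79/32; 5/2; 3 } = 625/256
v(BBBRRBBBRRRB) = { 0; 1; 2; 9/4; 19/8; 39/16; 625/256 | 313/128; 157/64; 79/32; 5/2; 3 } = 1251/512
v(BBBRRBBBRRRBR) = { 0; 1; 2; 9/4; 19/8; 39/16; 625/256 | 1251/512; 313/128; 157/64; 79/32; 5/2; 3 } = 2501/1024
v(BBBRRBBBRRRBRR) = { 0; 1; 2; 9/4; 19/8; 39/16; 625/256 | 2501/1024; 1251/512; 313/128; 157/64; 79/32; 5/2; 3 } = 5001/2048
v(BBBRRBBBRRRBRRR) = { 0; 1; 2; 9/4; 19/8; 39/16; 625/256 | 5001/2048; 2501/1024; 1251/512; 313/128; 157/64; 79/32; 5/2; 3 } = 10001/4096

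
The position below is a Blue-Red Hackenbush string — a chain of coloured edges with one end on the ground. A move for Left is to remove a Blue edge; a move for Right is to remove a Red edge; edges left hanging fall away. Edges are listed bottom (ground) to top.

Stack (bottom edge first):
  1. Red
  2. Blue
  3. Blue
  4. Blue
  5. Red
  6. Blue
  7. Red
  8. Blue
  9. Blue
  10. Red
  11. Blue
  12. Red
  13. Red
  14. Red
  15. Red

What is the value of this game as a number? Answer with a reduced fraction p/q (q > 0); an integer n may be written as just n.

-2655/16384

Build v(s[:k]) for k = 1..15, string s = Red Blue Blue Blue Red Blue Red Blue Blue Red Blue Red Red Red Red.
R: Left { · }, Right { 0 } — simplest -1
RB: Left { -1 }, Right { 0 } — simplest -1/2
RBB: Left { -1, -1/2 }, Right { 0 } — simplest -1/4
RBBB: Left { -1, -1/2, -1/4 }, Right { 0 } — simplest -1/8
RBBBR: Left { -1, -1/2, -1/4 }, Right { -1/8, 0 } — simplest -3/16
RBBBRB: Left { -1, -1/2, -1/4, -3/16 }, Right { -1/8, 0 } — simplest -5/32
RBBBRBR: Left { -1, -1/2, -1/4, -3/16 }, Right { -5/32, -1/8, 0 } — simplest -11/64
RBBBRBRB: Left { -1, -1/2, -1/4, -3/16, -11/64 }, Right { -5/32, -1/8, 0 } — simplest -21/128
RBBBRBRBB: Left { -1, -1/2, -1/4, -3/16, -11/64, -21/128 }, Right { -5/32, -1/8, 0 } — simplest -41/256
RBBBRBRBBR: Left { -1, -1/2, -1/4, -3/16, -11/64, -21/128 }, Right { -41/256, -5/32, -1/8, 0 } — simplest -83/512
RBBBRBRBBRB: Left { -1, -1/2, -1/4, -3/16, -11/64, -21/128, -83/512 }, Right { -41/256, -5/32, -1/8, 0 } — simplest -165/1024
RBBBRBRBBRBR: Left { -1, -1/2, -1/4, -3/16, -11/64, -21/128, -83/512 }, Right { -165/1024, -41/256, -5/32, -1/8, 0 } — simplest -331/2048
RBBBRBRBBRBRR: Left { -1, -1/2, -1/4, -3/16, -11/64, -21/128, -83/512 }, Right { -331/2048, -165/1024, -41/256, -5/32, -1/8, 0 } — simplest -663/4096
RBBBRBRBBRBRRR: Left { -1, -1/2, -1/4, -3/16, -11/64, -21/128, -83/512 }, Right { -663/4096, -331/2048, -165/1024, -41/256, -5/32, -1/8, 0 } — simplest -1327/8192
RBBBRBRBBRBRRRR: Left { -1, -1/2, -1/4, -3/16, -11/64, -21/128, -83/512 }, Right { -1327/8192, -663/4096, -331/2048, -165/1024, -41/256, -5/32, -1/8, 0 } — simplest -2655/16384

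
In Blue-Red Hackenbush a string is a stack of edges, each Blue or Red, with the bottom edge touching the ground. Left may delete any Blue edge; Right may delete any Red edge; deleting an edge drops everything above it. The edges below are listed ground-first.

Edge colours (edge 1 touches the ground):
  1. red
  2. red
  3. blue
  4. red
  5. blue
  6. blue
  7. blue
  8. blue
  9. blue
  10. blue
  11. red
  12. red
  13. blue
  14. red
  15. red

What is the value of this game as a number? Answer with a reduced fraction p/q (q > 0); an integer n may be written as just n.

-12343/8192

1 of 15 · r · max L −∞ · min R 0 => -1
2 of 15 · rr · max L −∞ · min R -1 => -2
3 of 15 · rrb · max L -2 · min R -1 => -3/2
4 of 15 · rrbr · max L -2 · min R -3/2 => -7/4
5 of 15 · rrbrb · max L -7/4 · min R -3/2 => -13/8
6 of 15 · rrbrbb · max L -13/8 · min R -3/2 => -25/16
7 of 15 · rrbrbbb · max L -25/16 · min R -3/2 => -49/32
8 of 15 · rrbrbbbb · max L -49/32 · min R -3/2 => -97/64
9 of 15 · rrbrbbbbb · max L -97/64 · min R -3/2 => -193/128
10 of 15 · rrbrbbbbbb · max L -193/128 · min R -3/2 => -385/256
11 of 15 · rrbrbbbbbbr · max L -193/128 · min R -385/256 => -771/512
12 of 15 · rrbrbbbbbbrr · max L -193/128 · min R -771/512 => -1543/1024
13 of 15 · rrbrbbbbbbrrb · max L -1543/1024 · min R -771/512 => -3085/2048
14 of 15 · rrbrbbbbbbrrbr · max L -1543/1024 · min R -3085/2048 => -6171/4096
15 of 15 · rrbrbbbbbbrrbrr · max L -1543/1024 · min R -6171/4096 => -12343/8192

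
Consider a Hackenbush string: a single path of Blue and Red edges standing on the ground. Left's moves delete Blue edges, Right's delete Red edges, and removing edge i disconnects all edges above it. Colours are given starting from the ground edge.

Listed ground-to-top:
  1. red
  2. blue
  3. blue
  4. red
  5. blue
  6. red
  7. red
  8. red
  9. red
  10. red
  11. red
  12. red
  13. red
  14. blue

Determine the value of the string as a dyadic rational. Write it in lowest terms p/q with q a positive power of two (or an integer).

Build value(s[:k]) for k = 1..14, string s = red blue blue red blue red red red red red red red red blue.
1 of 14 · r · max L −∞ · min R 0 => -1
2 of 14 · rb · max L -1 · min R 0 => -1/2
3 of 14 · rbb · max L -1/2 · min R 0 => -1/4
4 of 14 · rbbr · max L -1/2 · min R -1/4 => -3/8
5 of 14 · rbbrb · max L -3/8 · min R -1/4 => -5/16
6 of 14 · rbbrbr · max L -3/8 · min R -5/16 => -11/32
7 of 14 · rbbrbrr · max L -3/8 · min R -11/32 => -23/64
8 of 14 · rbbrbrrr · max L -3/8 · min R -23/64 => -47/128
9 of 14 · rbbrbrrrr · max L -3/8 · min R -47/128 => -95/256
10 of 14 · rbbrbrrrrr · max L -3/8 · min R -95/256 => -191/512
11 of 14 · rbbrbrrrrrr · max L -3/8 · min R -191/512 => -383/1024
12 of 14 · rbbrbrrrrrrr · max L -3/8 · min R -383/1024 => -767/2048
13 of 14 · rbbrbrrrrrrrr · max L -3/8 · min R -767/2048 => -1535/4096
14 of 14 · rbbrbrrrrrrrrb · max L -1535/4096 · min R -767/2048 => -3069/8192

-3069/8192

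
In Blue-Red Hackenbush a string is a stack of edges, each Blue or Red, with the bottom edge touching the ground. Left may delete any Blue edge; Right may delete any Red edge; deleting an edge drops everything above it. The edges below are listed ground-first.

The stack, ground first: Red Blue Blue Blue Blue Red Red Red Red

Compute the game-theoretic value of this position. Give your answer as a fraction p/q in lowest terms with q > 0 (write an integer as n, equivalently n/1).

Build G(s[:k]) for k = 1..9, string s = Red Blue Blue Blue Blue Red Red Red Red.
R: Left { (no moves) }, Right { 0 } ⇒ simplest -1
RB: Left { -1 }, Right { 0 } ⇒ simplest -1/2
RBB: Left { -1, -1/2 }, Right { 0 } ⇒ simplest -1/4
RBBB: Left { -1, -1/2, -1/4 }, Right { 0 } ⇒ simplest -1/8
RBBBB: Left { -1, -1/2, -1/4, -1/8 }, Right { 0 } ⇒ simplest -1/16
RBBBBR: Left { -1, -1/2, -1/4, -1/8 }, Right { -1/16, 0 } ⇒ simplest -3/32
RBBBBRR: Left { -1, -1/2, -1/4, -1/8 }, Right { -3/32, -1/16, 0 } ⇒ simplest -7/64
RBBBBRRR: Left { -1, -1/2, -1/4, -1/8 }, Right { -7/64, -3/32, -1/16, 0 } ⇒ simplest -15/128
RBBBBRRRR: Left { -1, -1/2, -1/4, -1/8 }, Right { -15/128, -7/64, -3/32, -1/16, 0 } ⇒ simplest -31/256

-31/256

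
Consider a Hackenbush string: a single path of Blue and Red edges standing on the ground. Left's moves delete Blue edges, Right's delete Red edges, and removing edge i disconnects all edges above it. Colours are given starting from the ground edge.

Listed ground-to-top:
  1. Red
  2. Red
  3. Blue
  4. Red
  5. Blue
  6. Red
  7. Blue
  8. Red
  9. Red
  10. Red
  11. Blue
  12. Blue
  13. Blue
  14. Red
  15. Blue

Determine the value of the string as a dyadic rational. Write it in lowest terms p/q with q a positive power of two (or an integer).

-13765/8192

v(R) = { — | 0 } gives -1
v(RR) = { — | -1,0 } gives -2
v(RRB) = { -2 | -1,0 } gives -3/2
v(RRBR) = { -2 | -3/2,-1,0 } gives -7/4
v(RRBRB) = { -2,-7/4 | -3/2,-1,0 } gives -13/8
v(RRBRBR) = { -2,-7/4 | -13/8,-3/2,-1,0 } gives -27/16
v(RRBRBRB) = { -2,-7/4,-27/16 | -13/8,-3/2,-1,0 } gives -53/32
v(RRBRBRBR) = { -2,-7/4,-27/16 | -53/32,-13/8,-3/2,-1,0 } gives -107/64
v(RRBRBRBRR) = { -2,-7/4,-27/16 | -107/64,-53/32,-13/8,-3/2,-1,0 } gives -215/128
v(RRBRBRBRRR) = { -2,-7/4,-27/16 | -215/128,-107/64,-53/32,-13/8,-3/2,-1,0 } gives -431/256
v(RRBRBRBRRRB) = { -2,-7/4,-27/16,-431/256 | -215/128,-107/64,-53/32,-13/8,-3/2,-1,0 } gives -861/512
v(RRBRBRBRRRBB) = { -2,-7/4,-27/16,-431/256,-861/512 | -215/128,-107/64,-53/32,-13/8,-3/2,-1,0 } gives -1721/1024
v(RRBRBRBRRRBBB) = { -2,-7/4,-27/16,-431/256,-861/512,-1721/1024 | -215/128,-107/64,-53/32,-13/8,-3/2,-1,0 } gives -3441/2048
v(RRBRBRBRRRBBBR) = { -2,-7/4,-27/16,-431/256,-861/512,-1721/1024 | -3441/2048,-215/128,-107/64,-53/32,-13/8,-3/2,-1,0 } gives -6883/4096
v(RRBRBRBRRRBBBRB) = { -2,-7/4,-27/16,-431/256,-861/512,-1721/1024,-6883/4096 | -3441/2048,-215/128,-107/64,-53/32,-13/8,-3/2,-1,0 } gives -13765/8192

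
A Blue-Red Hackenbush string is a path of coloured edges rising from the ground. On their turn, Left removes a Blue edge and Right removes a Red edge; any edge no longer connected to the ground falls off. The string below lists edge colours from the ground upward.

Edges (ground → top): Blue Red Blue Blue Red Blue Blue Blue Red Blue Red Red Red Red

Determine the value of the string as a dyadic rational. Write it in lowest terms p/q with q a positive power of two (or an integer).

7073/8192

Build value(s[:k]) for k = 1..14, string s = Blue Red Blue Blue Red Blue Blue Blue Red Blue Red Red Red Red.
value(B) = { 0 | (no moves) } gives 1
value(BR) = { 0 | 1 } gives 1/2
value(BRB) = { 0,1/2 | 1 } gives 3/4
value(BRBB) = { 0,1/2,3/4 | 1 } gives 7/8
value(BRBBR) = { 0,1/2,3/4 | 7/8,1 } gives 13/16
value(BRBBRB) = { 0,1/2,3/4,13/16 | 7/8,1 } gives 27/32
value(BRBBRBB) = { 0,1/2,3/4,13/16,27/32 | 7/8,1 } gives 55/64
value(BRBBRBBB) = { 0,1/2,3/4,13/16,27/32,55/64 | 7/8,1 } gives 111/128
value(BRBBRBBBR) = { 0,1/2,3/4,13/16,27/32,55/64 | 111/128,7/8,1 } gives 221/256
value(BRBBRBBBRB) = { 0,1/2,3/4,13/16,27/32,55/64,221/256 | 111/128,7/8,1 } gives 443/512
value(BRBBRBBBRBR) = { 0,1/2,3/4,13/16,27/32,55/64,221/256 | 443/512,111/128,7/8,1 } gives 885/1024
value(BRBBRBBBRBRR) = { 0,1/2,3/4,13/16,27/32,55/64,221/256 | 885/1024,443/512,111/128,7/8,1 } gives 1769/2048
value(BRBBRBBBRBRRR) = { 0,1/2,3/4,13/16,27/32,55/64,221/256 | 1769/2048,885/1024,443/512,111/128,7/8,1 } gives 3537/4096
value(BRBBRBBBRBRRRR) = { 0,1/2,3/4,13/16,27/32,55/64,221/256 | 3537/4096,1769/2048,885/1024,443/512,111/128,7/8,1 } gives 7073/8192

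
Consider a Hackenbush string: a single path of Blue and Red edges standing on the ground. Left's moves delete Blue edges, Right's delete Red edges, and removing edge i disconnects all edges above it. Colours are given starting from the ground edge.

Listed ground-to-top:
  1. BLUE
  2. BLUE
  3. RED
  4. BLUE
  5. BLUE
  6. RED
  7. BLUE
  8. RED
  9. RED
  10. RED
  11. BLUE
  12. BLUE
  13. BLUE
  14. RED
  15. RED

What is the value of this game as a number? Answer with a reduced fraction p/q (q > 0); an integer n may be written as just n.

14905/8192

step 1: add BLUE to get B; options L={ 0 } R={ (no moves) } so 1
step 2: add BLUE to get BB; options L={ 0 1 } R={ (no moves) } so 2
step 3: add RED to get BBR; options L={ 0 1 } R={ 2 } so 3/2
step 4: add BLUE to get BBRB; options L={ 0 1 3/2 } R={ 2 } so 7/4
step 5: add BLUE to get BBRBB; options L={ 0 1 3/2 7/4 } R={ 2 } so 15/8
step 6: add RED to get BBRBBR; options L={ 0 1 3/2 7/4 } R={ 15/8 2 } so 29/16
step 7: add BLUE to get BBRBBRB; options L={ 0 1 3/2 7/4 29/16 } R={ 15/8 2 } so 59/32
step 8: add RED to get BBRBBRBR; options L={ 0 1 3/2 7/4 29/16 } R={ 59/32 15/8 2 } so 117/64
step 9: add RED to get BBRBBRBRR; options L={ 0 1 3/2 7/4 29/16 } R={ 117/64 59/32 15/8 2 } so 233/128
step 10: add RED to get BBRBBRBRRR; options L={ 0 1 3/2 7/4 29/16 } R={ 233/128 117/64 59/32 15/8 2 } so 465/256
step 11: add BLUE to get BBRBBRBRRRB; options L={ 0 1 3/2 7/4 29/16 465/256 } R={ 233/128 117/64 59/32 15/8 2 } so 931/512
step 12: add BLUE to get BBRBBRBRRRBB; options L={ 0 1 3/2 7/4 29/16 465/256 931/512 } R={ 233/128 117/64 59/32 15/8 2 } so 1863/1024
step 13: add BLUE to get BBRBBRBRRRBBB; options L={ 0 1 3/2 7/4 29/16 465/256 931/512 1863/1024 } R={ 233/128 117/64 59/32 15/8 2 } so 3727/2048
step 14: add RED to get BBRBBRBRRRBBBR; options L={ 0 1 3/2 7/4 29/16 465/256 931/512 1863/1024 } R={ 3727/2048 233/128 117/64 59/32 15/8 2 } so 7453/4096
step 15: add RED to get BBRBBRBRRRBBBRR; options L={ 0 1 3/2 7/4 29/16 465/256 931/512 1863/1024 } R={ 7453/4096 3727/2048 233/128 117/64 59/32 15/8 2 } so 14905/8192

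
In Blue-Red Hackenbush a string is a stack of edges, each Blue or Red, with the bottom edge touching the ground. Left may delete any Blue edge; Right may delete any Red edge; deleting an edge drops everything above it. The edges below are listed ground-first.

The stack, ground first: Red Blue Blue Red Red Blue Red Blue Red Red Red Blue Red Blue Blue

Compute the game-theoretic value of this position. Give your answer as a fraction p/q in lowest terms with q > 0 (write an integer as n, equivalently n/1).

Recurse on prefixes of the 15-edge string Red Blue Blue Red Red Blue Red Blue Red Red Red Blue Red Blue Blue:
step 1: add Red to get R; options L={ (no moves) } R={ 0 } → -1
step 2: add Blue to get RB; options L={ -1 } R={ 0 } → -1/2
step 3: add Blue to get RBB; options L={ -1; -1/2 } R={ 0 } → -1/4
step 4: add Red to get RBBR; options L={ -1; -1/2 } R={ -1/4; 0 } → -3/8
step 5: add Red to get RBBRR; options L={ -1; -1/2 } R={ -3/8; -1/4; 0 } → -7/16
step 6: add Blue to get RBBRRB; options L={ -1; -1/2; -7/16 } R={ -3/8; -1/4; 0 } → -13/32
step 7: add Red to get RBBRRBR; options L={ -1; -1/2; -7/16 } R={ -13/32; -3/8; -1/4; 0 } → -27/64
step 8: add Blue to get RBBRRBRB; options L={ -1; -1/2; -7/16; -27/64 } R={ -13/32; -3/8; -1/4; 0 } → -53/128
step 9: add Red to get RBBRRBRBR; options L={ -1; -1/2; -7/16; -27/64 } R={ -53/128; -13/32; -3/8; -1/4; 0 } → -107/256
step 10: add Red to get RBBRRBRBRR; options L={ -1; -1/2; -7/16; -27/64 } R={ -107/256; -53/128; -13/32; -3/8; -1/4; 0 } → -215/512
step 11: add Red to get RBBRRBRBRRR; options L={ -1; -1/2; -7/16; -27/64 } R={ -215/512; -107/256; -53/128; -13/32; -3/8; -1/4; 0 } → -431/1024
step 12: add Blue to get RBBRRBRBRRRB; options L={ -1; -1/2; -7/16; -27/64; -431/1024 } R={ -215/512; -107/256; -53/128; -13/32; -3/8; -1/4; 0 } → -861/2048
step 13: add Red to get RBBRRBRBRRRBR; options L={ -1; -1/2; -7/16; -27/64; -431/1024 } R={ -861/2048; -215/512; -107/256; -53/128; -13/32; -3/8; -1/4; 0 } → -1723/4096
step 14: add Blue to get RBBRRBRBRRRBRB; options L={ -1; -1/2; -7/16; -27/64; -431/1024; -1723/4096 } R={ -861/2048; -215/512; -107/256; -53/128; -13/32; -3/8; -1/4; 0 } → -3445/8192
step 15: add Blue to get RBBRRBRBRRRBRBB; options L={ -1; -1/2; -7/16; -27/64; -431/1024; -1723/4096; -3445/8192 } R={ -861/2048; -215/512; -107/256; -53/128; -13/32; -3/8; -1/4; 0 } → -6889/16384

-6889/16384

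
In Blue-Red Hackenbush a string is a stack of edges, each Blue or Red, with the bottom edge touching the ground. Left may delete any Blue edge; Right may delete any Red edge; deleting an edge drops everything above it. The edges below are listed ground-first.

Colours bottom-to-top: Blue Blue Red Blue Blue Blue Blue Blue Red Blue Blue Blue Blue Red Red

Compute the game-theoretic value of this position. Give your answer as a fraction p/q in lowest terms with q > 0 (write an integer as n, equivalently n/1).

Prefix values for Blue Blue Red Blue Blue Blue Blue Blue Red Blue Blue Blue Blue Red Red via {L|R} + simplicity:
G_1 [B]  L=[0]  R=[(no moves)]  — 1
G_2 [BB]  L=[0, 1]  R=[(no moves)]  — 2
G_3 [BBR]  L=[0, 1]  R=[2]  — 3/2
G_4 [BBRB]  L=[0, 1, 3/2]  R=[2]  — 7/4
G_5 [BBRBB]  L=[0, 1, 3/2, 7/4]  R=[2]  — 15/8
G_6 [BBRBBB]  L=[0, 1, 3/2, 7/4, 15/8]  R=[2]  — 31/16
G_7 [BBRBBBB]  L=[0, 1, 3/2, 7/4, 15/8, 31/16]  R=[2]  — 63/32
G_8 [BBRBBBBB]  L=[0, 1, 3/2, 7/4, 15/8, 31/16, 63/32]  R=[2]  — 127/64
G_9 [BBRBBBBBR]  L=[0, 1, 3/2, 7/4, 15/8, 31/16, 63/32]  R=[127/64, 2]  — 253/128
G_10 [BBRBBBBBRB]  L=[0, 1, 3/2, 7/4, 15/8, 31/16, 63/32, 253/128]  R=[127/64, 2]  — 507/256
G_11 [BBRBBBBBRBB]  L=[0, 1, 3/2, 7/4, 15/8, 31/16, 63/32, 253/128, 507/256]  R=[127/64, 2]  — 1015/512
G_12 [BBRBBBBBRBBB]  L=[0, 1, 3/2, 7/4, 15/8, 31/16, 63/32, 253/128, 507/256, 1015/512]  R=[127/64, 2]  — 2031/1024
G_13 [BBRBBBBBRBBBB]  L=[0, 1, 3/2, 7/4, 15/8, 31/16, 63/32, 253/128, 507/256, 1015/512, 2031/1024]  R=[127/64, 2]  — 4063/2048
G_14 [BBRBBBBBRBBBBR]  L=[0, 1, 3/2, 7/4, 15/8, 31/16, 63/32, 253/128, 507/256, 1015/512, 2031/1024]  R=[4063/2048, 127/64, 2]  — 8125/4096
G_15 [BBRBBBBBRBBBBRR]  L=[0, 1, 3/2, 7/4, 15/8, 31/16, 63/32, 253/128, 507/256, 1015/512, 2031/1024]  R=[8125/4096, 4063/2048, 127/64, 2]  — 16249/8192

16249/8192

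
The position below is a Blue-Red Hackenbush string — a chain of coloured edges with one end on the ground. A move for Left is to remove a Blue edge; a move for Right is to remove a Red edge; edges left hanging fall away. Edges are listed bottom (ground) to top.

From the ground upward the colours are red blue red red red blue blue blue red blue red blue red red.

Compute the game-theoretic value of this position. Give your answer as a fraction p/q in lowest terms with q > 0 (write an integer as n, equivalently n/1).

-7255/8192

Build G(s[:k]) for k = 1..14, string s = red blue red red red blue blue blue red blue red blue red red.
step 1: add red to get r; options L={  } R={ 0 } -> -1
step 2: add blue to get rb; options L={ -1 } R={ 0 } -> -1/2
step 3: add red to get rbr; options L={ -1 } R={ -1/2; 0 } -> -3/4
step 4: add red to get rbrr; options L={ -1 } R={ -3/4; -1/2; 0 } -> -7/8
step 5: add red to get rbrrr; options L={ -1 } R={ -7/8; -3/4; -1/2; 0 } -> -15/16
step 6: add blue to get rbrrrb; options L={ -1; -15/16 } R={ -7/8; -3/4; -1/2; 0 } -> -29/32
step 7: add blue to get rbrrrbb; options L={ -1; -15/16; -29/32 } R={ -7/8; -3/4; -1/2; 0 } -> -57/64
step 8: add blue to get rbrrrbbb; options L={ -1; -15/16; -29/32; -57/64 } R={ -7/8; -3/4; -1/2; 0 } -> -113/128
step 9: add red to get rbrrrbbbr; options L={ -1; -15/16; -29/32; -57/64 } R={ -113/128; -7/8; -3/4; -1/2; 0 } -> -227/256
step 10: add blue to get rbrrrbbbrb; options L={ -1; -15/16; -29/32; -57/64; -227/256 } R={ -113/128; -7/8; -3/4; -1/2; 0 } -> -453/512
step 11: add red to get rbrrrbbbrbr; options L={ -1; -15/16; -29/32; -57/64; -227/256 } R={ -453/512; -113/128; -7/8; -3/4; -1/2; 0 } -> -907/1024
step 12: add blue to get rbrrrbbbrbrb; options L={ -1; -15/16; -29/32; -57/64; -227/256; -907/1024 } R={ -453/512; -113/128; -7/8; -3/4; -1/2; 0 } -> -1813/2048
step 13: add red to get rbrrrbbbrbrbr; options L={ -1; -15/16; -29/32; -57/64; -227/256; -907/1024 } R={ -1813/2048; -453/512; -113/128; -7/8; -3/4; -1/2; 0 } -> -3627/4096
step 14: add red to get rbrrrbbbrbrbrr; options L={ -1; -15/16; -29/32; -57/64; -227/256; -907/1024 } R={ -3627/4096; -1813/2048; -453/512; -113/128; -7/8; -3/4; -1/2; 0 } -> -7255/8192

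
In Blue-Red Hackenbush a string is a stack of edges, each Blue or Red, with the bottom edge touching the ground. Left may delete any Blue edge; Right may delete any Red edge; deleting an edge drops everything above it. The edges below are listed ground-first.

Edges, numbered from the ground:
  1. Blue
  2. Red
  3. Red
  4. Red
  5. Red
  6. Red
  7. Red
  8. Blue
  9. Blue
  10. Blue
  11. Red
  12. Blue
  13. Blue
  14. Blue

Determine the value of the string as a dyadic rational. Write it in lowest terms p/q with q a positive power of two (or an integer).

edge 1 of 14 (Blue): { 0 | ∅ } -> 1
edge 2 of 14 (Red): { 0 | 1 } -> 1/2
edge 3 of 14 (Red): { 0 | 1/2 1 } -> 1/4
edge 4 of 14 (Red): { 0 | 1/4 1/2 1 } -> 1/8
edge 5 of 14 (Red): { 0 | 1/8 1/4 1/2 1 } -> 1/16
edge 6 of 14 (Red): { 0 | 1/16 1/8 1/4 1/2 1 } -> 1/32
edge 7 of 14 (Red): { 0 | 1/32 1/16 1/8 1/4 1/2 1 } -> 1/64
edge 8 of 14 (Blue): { 0 1/64 | 1/32 1/16 1/8 1/4 1/2 1 } -> 3/128
edge 9 of 14 (Blue): { 0 1/64 3/128 | 1/32 1/16 1/8 1/4 1/2 1 } -> 7/256
edge 10 of 14 (Blue): { 0 1/64 3/128 7/256 | 1/32 1/16 1/8 1/4 1/2 1 } -> 15/512
edge 11 of 14 (Red): { 0 1/64 3/128 7/256 | 15/512 1/32 1/16 1/8 1/4 1/2 1 } -> 29/1024
edge 12 of 14 (Blue): { 0 1/64 3/128 7/256 29/1024 | 15/512 1/32 1/16 1/8 1/4 1/2 1 } -> 59/2048
edge 13 of 14 (Blue): { 0 1/64 3/128 7/256 29/1024 59/2048 | 15/512 1/32 1/16 1/8 1/4 1/2 1 } -> 119/4096
edge 14 of 14 (Blue): { 0 1/64 3/128 7/256 29/1024 59/2048 119/4096 | 15/512 1/32 1/16 1/8 1/4 1/2 1 } -> 239/8192

239/8192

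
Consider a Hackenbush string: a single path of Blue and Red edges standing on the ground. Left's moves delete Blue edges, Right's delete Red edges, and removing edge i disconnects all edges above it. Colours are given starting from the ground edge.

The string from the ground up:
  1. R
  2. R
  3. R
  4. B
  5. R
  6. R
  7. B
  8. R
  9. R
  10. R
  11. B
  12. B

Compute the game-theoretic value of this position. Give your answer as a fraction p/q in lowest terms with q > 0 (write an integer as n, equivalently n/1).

1 of 12 · R · max L −∞ · min R 0 => -1
2 of 12 · RR · max L −∞ · min R -1 => -2
3 of 12 · RRR · max L −∞ · min R -2 => -3
4 of 12 · RRRB · max L -3 · min R -2 => -5/2
5 of 12 · RRRBR · max L -3 · min R -5/2 => -11/4
6 of 12 · RRRBRR · max L -3 · min R -11/4 => -23/8
7 of 12 · RRRBRRB · max L -23/8 · min R -11/4 => -45/16
8 of 12 · RRRBRRBR · max L -23/8 · min R -45/16 => -91/32
9 of 12 · RRRBRRBRR · max L -23/8 · min R -91/32 => -183/64
10 of 12 · RRRBRRBRRR · max L -23/8 · min R -183/64 => -367/128
11 of 12 · RRRBRRBRRRB · max L -367/128 · min R -183/64 => -733/256
12 of 12 · RRRBRRBRRRBB · max L -733/256 · min R -183/64 => -1465/512

-1465/512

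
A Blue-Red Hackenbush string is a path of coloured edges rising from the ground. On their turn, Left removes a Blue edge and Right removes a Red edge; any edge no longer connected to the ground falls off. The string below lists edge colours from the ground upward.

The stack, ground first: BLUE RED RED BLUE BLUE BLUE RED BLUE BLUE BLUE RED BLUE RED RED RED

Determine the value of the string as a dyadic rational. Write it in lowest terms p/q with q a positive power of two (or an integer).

Build g(s[:k]) for k = 1..15, string s = BLUE RED RED BLUE BLUE BLUE RED BLUE BLUE BLUE RED BLUE RED RED RED.
g(B) = { 0 | none } => 1
g(BR) = { 0 | 1 } => 1/2
g(BRR) = { 0 | 1/2, 1 } => 1/4
g(BRRB) = { 0, 1/4 | 1/2, 1 } => 3/8
g(BRRBB) = { 0, 1/4, 3/8 | 1/2, 1 } => 7/16
g(BRRBBB) = { 0, 1/4, 3/8, 7/16 | 1/2, 1 } => 15/32
g(BRRBBBR) = { 0, 1/4, 3/8, 7/16 | 15/32, 1/2, 1 } => 29/64
g(BRRBBBRB) = { 0, 1/4, 3/8, 7/16, 29/64 | 15/32, 1/2, 1 } => 59/128
g(BRRBBBRBB) = { 0, 1/4, 3/8, 7/16, 29/64, 59/128 | 15/32, 1/2, 1 } => 119/256
g(BRRBBBRBBB) = { 0, 1/4, 3/8, 7/16, 29/64, 59/128, 119/256 | 15/32, 1/2, 1 } => 239/512
g(BRRBBBRBBBR) = { 0, 1/4, 3/8, 7/16, 29/64, 59/128, 119/256 | 239/512, 15/32, 1/2, 1 } => 477/1024
g(BRRBBBRBBBRB) = { 0, 1/4, 3/8, 7/16, 29/64, 59/128, 119/256, 477/1024 | 239/512, 15/32, 1/2, 1 } => 955/2048
g(BRRBBBRBBBRBR) = { 0, 1/4, 3/8, 7/16, 29/64, 59/128, 119/256, 477/1024 | 955/2048, 239/512, 15/32, 1/2, 1 } => 1909/4096
g(BRRBBBRBBBRBRR) = { 0, 1/4, 3/8, 7/16, 29/64, 59/128, 119/256, 477/1024 | 1909/4096, 955/2048, 239/512, 15/32, 1/2, 1 } => 3817/8192
g(BRRBBBRBBBRBRRR) = { 0, 1/4, 3/8, 7/16, 29/64, 59/128, 119/256, 477/1024 | 3817/8192, 1909/4096, 955/2048, 239/512, 15/32, 1/2, 1 } => 7633/16384

7633/16384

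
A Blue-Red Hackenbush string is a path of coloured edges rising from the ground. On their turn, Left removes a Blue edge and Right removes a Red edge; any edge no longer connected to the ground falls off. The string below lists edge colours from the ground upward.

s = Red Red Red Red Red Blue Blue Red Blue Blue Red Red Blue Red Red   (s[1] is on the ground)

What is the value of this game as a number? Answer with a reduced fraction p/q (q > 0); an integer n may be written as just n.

Prefix values for Red Red Red Red Red Blue Blue Red Blue Blue Red Red Blue Red Red via {L|R} + simplicity:
1 of 15 · R · max L −∞ · min R 0 = -1
2 of 15 · RR · max L −∞ · min R -1 = -2
3 of 15 · RRR · max L −∞ · min R -2 = -3
4 of 15 · RRRR · max L −∞ · min R -3 = -4
5 of 15 · RRRRR · max L −∞ · min R -4 = -5
6 of 15 · RRRRRB · max L -5 · min R -4 = -9/2
7 of 15 · RRRRRBB · max L -9/2 · min R -4 = -17/4
8 of 15 · RRRRRBBR · max L -9/2 · min R -17/4 = -35/8
9 of 15 · RRRRRBBRB · max L -35/8 · min R -17/4 = -69/16
10 of 15 · RRRRRBBRBB · max L -69/16 · min R -17/4 = -137/32
11 of 15 · RRRRRBBRBBR · max L -69/16 · min R -137/32 = -275/64
12 of 15 · RRRRRBBRBBRR · max L -69/16 · min R -275/64 = -551/128
13 of 15 · RRRRRBBRBBRRB · max L -551/128 · min R -275/64 = -1101/256
14 of 15 · RRRRRBBRBBRRBR · max L -551/128 · min R -1101/256 = -2203/512
15 of 15 · RRRRRBBRBBRRBRR · max L -551/128 · min R -2203/512 = -4407/1024

-4407/1024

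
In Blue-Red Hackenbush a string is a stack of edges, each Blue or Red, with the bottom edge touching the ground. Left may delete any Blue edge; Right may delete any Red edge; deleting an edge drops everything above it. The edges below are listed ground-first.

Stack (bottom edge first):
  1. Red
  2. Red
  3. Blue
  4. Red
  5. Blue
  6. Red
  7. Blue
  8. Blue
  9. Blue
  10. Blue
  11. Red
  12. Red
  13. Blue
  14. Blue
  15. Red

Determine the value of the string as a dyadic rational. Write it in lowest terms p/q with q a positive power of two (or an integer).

Build value(s[:k]) for k = 1..15, string s = Red Red Blue Red Blue Red Blue Blue Blue Blue Red Red Blue Blue Red.
value(R) = {  | 0 } -> -1
value(RR) = {  | -1,0 } -> -2
value(RRB) = { -2 | -1,0 } -> -3/2
value(RRBR) = { -2 | -3/2,-1,0 } -> -7/4
value(RRBRB) = { -2,-7/4 | -3/2,-1,0 } -> -13/8
value(RRBRBR) = { -2,-7/4 | -13/8,-3/2,-1,0 } -> -27/16
value(RRBRBRB) = { -2,-7/4,-27/16 | -13/8,-3/2,-1,0 } -> -53/32
value(RRBRBRBB) = { -2,-7/4,-27/16,-53/32 | -13/8,-3/2,-1,0 } -> -105/64
value(RRBRBRBBB) = { -2,-7/4,-27/16,-53/32,-105/64 | -13/8,-3/2,-1,0 } -> -209/128
value(RRBRBRBBBB) = { -2,-7/4,-27/16,-53/32,-105/64,-209/128 | -13/8,-3/2,-1,0 } -> -417/256
value(RRBRBRBBBBR) = { -2,-7/4,-27/16,-53/32,-105/64,-209/128 | -417/256,-13/8,-3/2,-1,0 } -> -835/512
value(RRBRBRBBBBRR) = { -2,-7/4,-27/16,-53/32,-105/64,-209/128 | -835/512,-417/256,-13/8,-3/2,-1,0 } -> -1671/1024
value(RRBRBRBBBBRRB) = { -2,-7/4,-27/16,-53/32,-105/64,-209/128,-1671/1024 | -835/512,-417/256,-13/8,-3/2,-1,0 } -> -3341/2048
value(RRBRBRBBBBRRBB) = { -2,-7/4,-27/16,-53/32,-105/64,-209/128,-1671/1024,-3341/2048 | -835/512,-417/256,-13/8,-3/2,-1,0 } -> -6681/4096
value(RRBRBRBBBBRRBBR) = { -2,-7/4,-27/16,-53/32,-105/64,-209/128,-1671/1024,-3341/2048 | -6681/4096,-835/512,-417/256,-13/8,-3/2,-1,0 } -> -13363/8192

-13363/8192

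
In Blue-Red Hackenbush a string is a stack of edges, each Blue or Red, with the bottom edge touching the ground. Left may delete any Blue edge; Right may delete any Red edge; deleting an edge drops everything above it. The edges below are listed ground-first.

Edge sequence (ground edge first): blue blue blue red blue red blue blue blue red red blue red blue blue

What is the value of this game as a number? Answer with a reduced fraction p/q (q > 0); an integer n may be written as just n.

11159/4096

Prefix values for blue blue blue red blue red blue blue blue red red blue red blue blue via {L|R} + simplicity:
G(b) = { 0 | none } -> 1
G(bb) = { 0; 1 | none } -> 2
G(bbb) = { 0; 1; 2 | none } -> 3
G(bbbr) = { 0; 1; 2 | 3 } -> 5/2
G(bbbrb) = { 0; 1; 2; 5/2 | 3 } -> 11/4
G(bbbrbr) = { 0; 1; 2; 5/2 | 11/4; 3 } -> 21/8
G(bbbrbrb) = { 0; 1; 2; 5/2; 21/8 | 11/4; 3 } -> 43/16
G(bbbrbrbb) = { 0; 1; 2; 5/2; 21/8; 43/16 | 11/4; 3 } -> 87/32
G(bbbrbrbbb) = { 0; 1; 2; 5/2; 21/8; 43/16; 87/32 | 11/4; 3 } -> 175/64
G(bbbrbrbbbr) = { 0; 1; 2; 5/2; 21/8; 43/16; 87/32 | 175/64; 11/4; 3 } -> 349/128
G(bbbrbrbbbrr) = { 0; 1; 2; 5/2; 21/8; 43/16; 87/32 | 349/128; 175/64; 11/4; 3 } -> 697/256
G(bbbrbrbbbrrb) = { 0; 1; 2; 5/2; 21/8; 43/16; 87/32; 697/256 | 349/128; 175/64; 11/4; 3 } -> 1395/512
G(bbbrbrbbbrrbr) = { 0; 1; 2; 5/2; 21/8; 43/16; 87/32; 697/256 | 1395/512; 349/128; 175/64; 11/4; 3 } -> 2789/1024
G(bbbrbrbbbrrbrb) = { 0; 1; 2; 5/2; 21/8; 43/16; 87/32; 697/256; 2789/1024 | 1395/512; 349/128; 175/64; 11/4; 3 } -> 5579/2048
G(bbbrbrbbbrrbrbb) = { 0; 1; 2; 5/2; 21/8; 43/16; 87/32; 697/256; 2789/1024; 5579/2048 | 1395/512; 349/128; 175/64; 11/4; 3 } -> 11159/4096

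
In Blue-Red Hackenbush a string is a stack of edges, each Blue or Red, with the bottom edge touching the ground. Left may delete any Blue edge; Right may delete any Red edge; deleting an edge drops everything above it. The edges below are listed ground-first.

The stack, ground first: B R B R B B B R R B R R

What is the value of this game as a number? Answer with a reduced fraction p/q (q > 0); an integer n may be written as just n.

Prefix values for B R B R B B B R R B R R via {L|R} + simplicity:
B: Left { 0 }, Right { (no moves) } gives simplest 1
BR: Left { 0 }, Right { 1 } gives simplest 1/2
BRB: Left { 0, 1/2 }, Right { 1 } gives simplest 3/4
BRBR: Left { 0, 1/2 }, Right { 3/4, 1 } gives simplest 5/8
BRBRB: Left { 0, 1/2, 5/8 }, Right { 3/4, 1 } gives simplest 11/16
BRBRBB: Left { 0, 1/2, 5/8, 11/16 }, Right { 3/4, 1 } gives simplest 23/32
BRBRBBB: Left { 0, 1/2, 5/8, 11/16, 23/32 }, Right { 3/4, 1 } gives simplest 47/64
BRBRBBBR: Left { 0, 1/2, 5/8, 11/16, 23/32 }, Right { 47/64, 3/4, 1 } gives simplest 93/128
BRBRBBBRR: Left { 0, 1/2, 5/8, 11/16, 23/32 }, Right { 93/128, 47/64, 3/4, 1 } gives simplest 185/256
BRBRBBBRRB: Left { 0, 1/2, 5/8, 11/16, 23/32, 185/256 }, Right { 93/128, 47/64, 3/4, 1 } gives simplest 371/512
BRBRBBBRRBR: Left { 0, 1/2, 5/8, 11/16, 23/32, 185/256 }, Right { 371/512, 93/128, 47/64, 3/4, 1 } gives simplest 741/1024
BRBRBBBRRBRR: Left { 0, 1/2, 5/8, 11/16, 23/32, 185/256 }, Right { 741/1024, 371/512, 93/128, 47/64, 3/4, 1 } gives simplest 1481/2048

1481/2048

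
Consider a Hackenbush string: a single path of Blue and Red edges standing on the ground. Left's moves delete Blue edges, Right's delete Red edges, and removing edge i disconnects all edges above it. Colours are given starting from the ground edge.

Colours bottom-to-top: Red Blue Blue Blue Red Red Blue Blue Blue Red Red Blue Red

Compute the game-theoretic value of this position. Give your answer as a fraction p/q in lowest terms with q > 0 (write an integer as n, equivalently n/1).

-795/4096

edge 1 of 13 (Red): { — | 0 } = -1
edge 2 of 13 (Blue): { -1 | 0 } = -1/2
edge 3 of 13 (Blue): { -1, -1/2 | 0 } = -1/4
edge 4 of 13 (Blue): { -1, -1/2, -1/4 | 0 } = -1/8
edge 5 of 13 (Red): { -1, -1/2, -1/4 | -1/8, 0 } = -3/16
edge 6 of 13 (Red): { -1, -1/2, -1/4 | -3/16, -1/8, 0 } = -7/32
edge 7 of 13 (Blue): { -1, -1/2, -1/4, -7/32 | -3/16, -1/8, 0 } = -13/64
edge 8 of 13 (Blue): { -1, -1/2, -1/4, -7/32, -13/64 | -3/16, -1/8, 0 } = -25/128
edge 9 of 13 (Blue): { -1, -1/2, -1/4, -7/32, -13/64, -25/128 | -3/16, -1/8, 0 } = -49/256
edge 10 of 13 (Red): { -1, -1/2, -1/4, -7/32, -13/64, -25/128 | -49/256, -3/16, -1/8, 0 } = -99/512
edge 11 of 13 (Red): { -1, -1/2, -1/4, -7/32, -13/64, -25/128 | -99/512, -49/256, -3/16, -1/8, 0 } = -199/1024
edge 12 of 13 (Blue): { -1, -1/2, -1/4, -7/32, -13/64, -25/128, -199/1024 | -99/512, -49/256, -3/16, -1/8, 0 } = -397/2048
edge 13 of 13 (Red): { -1, -1/2, -1/4, -7/32, -13/64, -25/128, -199/1024 | -397/2048, -99/512, -49/256, -3/16, -1/8, 0 } = -795/4096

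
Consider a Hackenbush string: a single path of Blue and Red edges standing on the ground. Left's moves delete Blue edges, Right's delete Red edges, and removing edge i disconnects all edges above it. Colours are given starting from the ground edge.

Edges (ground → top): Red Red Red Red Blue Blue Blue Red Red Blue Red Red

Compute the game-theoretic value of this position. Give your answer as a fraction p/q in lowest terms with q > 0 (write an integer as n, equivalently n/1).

-823/256

step 1: add Red to get R; options L={  } R={ 0 } ⇒ -1
step 2: add Red to get RR; options L={  } R={ -1 0 } ⇒ -2
step 3: add Red to get RRR; options L={  } R={ -2 -1 0 } ⇒ -3
step 4: add Red to get RRRR; options L={  } R={ -3 -2 -1 0 } ⇒ -4
step 5: add Blue to get RRRRB; options L={ -4 } R={ -3 -2 -1 0 } ⇒ -7/2
step 6: add Blue to get RRRRBB; options L={ -4 -7/2 } R={ -3 -2 -1 0 } ⇒ -13/4
step 7: add Blue to get RRRRBBB; options L={ -4 -7/2 -13/4 } R={ -3 -2 -1 0 } ⇒ -25/8
step 8: add Red to get RRRRBBBR; options L={ -4 -7/2 -13/4 } R={ -25/8 -3 -2 -1 0 } ⇒ -51/16
step 9: add Red to get RRRRBBBRR; options L={ -4 -7/2 -13/4 } R={ -51/16 -25/8 -3 -2 -1 0 } ⇒ -103/32
step 10: add Blue to get RRRRBBBRRB; options L={ -4 -7/2 -13/4 -103/32 } R={ -51/16 -25/8 -3 -2 -1 0 } ⇒ -205/64
step 11: add Red to get RRRRBBBRRBR; options L={ -4 -7/2 -13/4 -103/32 } R={ -205/64 -51/16 -25/8 -3 -2 -1 0 } ⇒ -411/128
step 12: add Red to get RRRRBBBRRBRR; options L={ -4 -7/2 -13/4 -103/32 } R={ -411/128 -205/64 -51/16 -25/8 -3 -2 -1 0 } ⇒ -823/256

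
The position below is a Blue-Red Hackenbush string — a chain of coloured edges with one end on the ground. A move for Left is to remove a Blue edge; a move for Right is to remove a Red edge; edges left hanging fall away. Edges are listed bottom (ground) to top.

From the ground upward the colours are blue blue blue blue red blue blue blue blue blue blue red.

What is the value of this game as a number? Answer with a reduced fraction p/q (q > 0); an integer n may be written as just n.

1 of 12 · b · max L 0 · min R +∞ gives 1
2 of 12 · bb · max L 1 · min R +∞ gives 2
3 of 12 · bbb · max L 2 · min R +∞ gives 3
4 of 12 · bbbb · max L 3 · min R +∞ gives 4
5 of 12 · bbbbr · max L 3 · min R 4 gives 7/2
6 of 12 · bbbbrb · max L 7/2 · min R 4 gives 15/4
7 of 12 · bbbbrbb · max L 15/4 · min R 4 gives 31/8
8 of 12 · bbbbrbbb · max L 31/8 · min R 4 gives 63/16
9 of 12 · bbbbrbbbb · max L 63/16 · min R 4 gives 127/32
10 of 12 · bbbbrbbbbb · max L 127/32 · min R 4 gives 255/64
11 of 12 · bbbbrbbbbbb · max L 255/64 · min R 4 gives 511/128
12 of 12 · bbbbrbbbbbbr · max L 255/64 · min R 511/128 gives 1021/256

1021/256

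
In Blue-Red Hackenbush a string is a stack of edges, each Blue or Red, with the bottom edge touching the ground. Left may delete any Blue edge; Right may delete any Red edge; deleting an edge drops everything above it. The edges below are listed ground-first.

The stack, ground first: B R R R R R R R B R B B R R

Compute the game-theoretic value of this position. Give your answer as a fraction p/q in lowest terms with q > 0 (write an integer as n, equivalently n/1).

89/8192

Prefix values for B R R R R R R R B R B B R R via {L|R} + simplicity:
1 of 14 · B · max L 0 · min R +∞ => 1
2 of 14 · BR · max L 0 · min R 1 => 1/2
3 of 14 · BRR · max L 0 · min R 1/2 => 1/4
4 of 14 · BRRR · max L 0 · min R 1/4 => 1/8
5 of 14 · BRRRR · max L 0 · min R 1/8 => 1/16
6 of 14 · BRRRRR · max L 0 · min R 1/16 => 1/32
7 of 14 · BRRRRRR · max L 0 · min R 1/32 => 1/64
8 of 14 · BRRRRRRR · max L 0 · min R 1/64 => 1/128
9 of 14 · BRRRRRRRB · max L 1/128 · min R 1/64 => 3/256
10 of 14 · BRRRRRRRBR · max L 1/128 · min R 3/256 => 5/512
11 of 14 · BRRRRRRRBRB · max L 5/512 · min R 3/256 => 11/1024
12 of 14 · BRRRRRRRBRBB · max L 11/1024 · min R 3/256 => 23/2048
13 of 14 · BRRRRRRRBRBBR · max L 11/1024 · min R 23/2048 => 45/4096
14 of 14 · BRRRRRRRBRBBRR · max L 11/1024 · min R 45/4096 => 89/8192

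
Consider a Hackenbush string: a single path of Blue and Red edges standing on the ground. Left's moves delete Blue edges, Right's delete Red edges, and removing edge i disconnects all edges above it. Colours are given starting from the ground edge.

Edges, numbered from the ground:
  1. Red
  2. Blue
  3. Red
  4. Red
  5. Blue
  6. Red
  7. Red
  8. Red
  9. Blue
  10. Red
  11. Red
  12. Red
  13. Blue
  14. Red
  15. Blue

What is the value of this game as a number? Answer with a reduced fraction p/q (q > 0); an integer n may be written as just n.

Recurse on prefixes of the 15-edge string Red Blue Red Red Blue Red Red Red Blue Red Red Red Blue Red Blue:
R: Left { none }, Right { 0 } ⇒ simplest -1
RB: Left { -1 }, Right { 0 } ⇒ simplest -1/2
RBR: Left { -1 }, Right { -1/2; 0 } ⇒ simplest -3/4
RBRR: Left { -1 }, Right { -3/4; -1/2; 0 } ⇒ simplest -7/8
RBRRB: Left { -1; -7/8 }, Right { -3/4; -1/2; 0 } ⇒ simplest -13/16
RBRRBR: Left { -1; -7/8 }, Right { -13/16; -3/4; -1/2; 0 } ⇒ simplest -27/32
RBRRBRR: Left { -1; -7/8 }, Right { -27/32; -13/16; -3/4; -1/2; 0 } ⇒ simplest -55/64
RBRRBRRR: Left { -1; -7/8 }, Right { -55/64; -27/32; -13/16; -3/4; -1/2; 0 } ⇒ simplest -111/128
RBRRBRRRB: Left { -1; -7/8; -111/128 }, Right { -55/64; -27/32; -13/16; -3/4; -1/2; 0 } ⇒ simplest -221/256
RBRRBRRRBR: Left { -1; -7/8; -111/128 }, Right { -221/256; -55/64; -27/32; -13/16; -3/4; -1/2; 0 } ⇒ simplest -443/512
RBRRBRRRBRR: Left { -1; -7/8; -111/128 }, Right { -443/512; -221/256; -55/64; -27/32; -13/16; -3/4; -1/2; 0 } ⇒ simplest -887/1024
RBRRBRRRBRRR: Left { -1; -7/8; -111/128 }, Right { -887/1024; -443/512; -221/256; -55/64; -27/32; -13/16; -3/4; -1/2; 0 } ⇒ simplest -1775/2048
RBRRBRRRBRRRB: Left { -1; -7/8; -111/128; -1775/2048 }, Right { -887/1024; -443/512; -221/256; -55/64; -27/32; -13/16; -3/4; -1/2; 0 } ⇒ simplest -3549/4096
RBRRBRRRBRRRBR: Left { -1; -7/8; -111/128; -1775/2048 }, Right { -3549/4096; -887/1024; -443/512; -221/256; -55/64; -27/32; -13/16; -3/4; -1/2; 0 } ⇒ simplest -7099/8192
RBRRBRRRBRRRBRB: Left { -1; -7/8; -111/128; -1775/2048; -7099/8192 }, Right { -3549/4096; -887/1024; -443/512; -221/256; -55/64; -27/32; -13/16; -3/4; -1/2; 0 } ⇒ simplest -14197/16384

-14197/16384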